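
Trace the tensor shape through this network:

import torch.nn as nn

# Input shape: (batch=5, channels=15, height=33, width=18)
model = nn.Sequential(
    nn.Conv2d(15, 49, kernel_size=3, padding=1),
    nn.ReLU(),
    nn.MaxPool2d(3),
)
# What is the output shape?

Input shape: (5, 15, 33, 18)
  -> after Conv2d: (5, 49, 33, 18)
  -> after ReLU: (5, 49, 33, 18)
Output shape: (5, 49, 11, 6)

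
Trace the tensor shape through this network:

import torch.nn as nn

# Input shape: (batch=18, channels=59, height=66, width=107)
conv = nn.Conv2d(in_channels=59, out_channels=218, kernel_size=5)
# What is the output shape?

Input shape: (18, 59, 66, 107)
Output shape: (18, 218, 62, 103)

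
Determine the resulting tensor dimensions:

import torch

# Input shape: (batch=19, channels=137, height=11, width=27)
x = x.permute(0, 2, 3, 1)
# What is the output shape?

Input shape: (19, 137, 11, 27)
Output shape: (19, 11, 27, 137)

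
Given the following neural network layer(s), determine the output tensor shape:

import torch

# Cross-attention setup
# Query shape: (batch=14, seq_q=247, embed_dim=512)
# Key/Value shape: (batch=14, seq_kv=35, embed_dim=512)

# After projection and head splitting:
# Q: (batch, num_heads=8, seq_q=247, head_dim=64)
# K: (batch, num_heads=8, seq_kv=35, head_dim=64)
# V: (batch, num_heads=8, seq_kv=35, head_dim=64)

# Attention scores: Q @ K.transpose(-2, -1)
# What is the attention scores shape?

Input shape: (14, 247, 512)
Output shape: (14, 8, 247, 35)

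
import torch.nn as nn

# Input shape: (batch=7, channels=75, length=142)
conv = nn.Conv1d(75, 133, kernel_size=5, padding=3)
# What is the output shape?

Input shape: (7, 75, 142)
Output shape: (7, 133, 144)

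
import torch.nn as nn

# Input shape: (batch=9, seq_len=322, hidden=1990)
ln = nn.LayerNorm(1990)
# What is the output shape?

Input shape: (9, 322, 1990)
Output shape: (9, 322, 1990)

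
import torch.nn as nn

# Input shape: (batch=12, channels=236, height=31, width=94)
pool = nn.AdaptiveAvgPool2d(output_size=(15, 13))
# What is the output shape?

Input shape: (12, 236, 31, 94)
Output shape: (12, 236, 15, 13)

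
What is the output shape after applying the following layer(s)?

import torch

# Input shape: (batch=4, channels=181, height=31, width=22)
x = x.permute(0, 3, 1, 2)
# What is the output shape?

Input shape: (4, 181, 31, 22)
Output shape: (4, 22, 181, 31)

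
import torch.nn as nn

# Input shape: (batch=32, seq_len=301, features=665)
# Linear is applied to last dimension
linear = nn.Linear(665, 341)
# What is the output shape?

Input shape: (32, 301, 665)
Output shape: (32, 301, 341)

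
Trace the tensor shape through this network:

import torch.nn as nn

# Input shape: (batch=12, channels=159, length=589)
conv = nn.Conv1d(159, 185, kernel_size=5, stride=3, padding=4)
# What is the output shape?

Input shape: (12, 159, 589)
Output shape: (12, 185, 198)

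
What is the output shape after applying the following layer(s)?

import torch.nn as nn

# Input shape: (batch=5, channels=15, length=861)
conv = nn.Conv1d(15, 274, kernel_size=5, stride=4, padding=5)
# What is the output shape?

Input shape: (5, 15, 861)
Output shape: (5, 274, 217)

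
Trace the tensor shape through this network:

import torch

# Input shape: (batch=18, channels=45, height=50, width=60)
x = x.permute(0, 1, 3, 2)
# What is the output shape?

Input shape: (18, 45, 50, 60)
Output shape: (18, 45, 60, 50)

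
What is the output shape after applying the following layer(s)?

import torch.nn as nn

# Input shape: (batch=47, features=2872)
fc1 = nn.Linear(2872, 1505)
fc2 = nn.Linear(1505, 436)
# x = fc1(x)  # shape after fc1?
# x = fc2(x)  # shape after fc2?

Input shape: (47, 2872)
  -> after fc1: (47, 1505)
Output shape: (47, 436)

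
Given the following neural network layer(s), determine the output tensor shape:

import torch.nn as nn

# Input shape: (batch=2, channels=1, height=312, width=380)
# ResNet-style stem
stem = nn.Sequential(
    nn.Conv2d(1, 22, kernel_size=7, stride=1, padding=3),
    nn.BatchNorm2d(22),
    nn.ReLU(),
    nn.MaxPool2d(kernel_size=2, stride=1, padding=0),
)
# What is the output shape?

Input shape: (2, 1, 312, 380)
  -> after Conv2d 7x7 stride=1: (2, 22, 312, 380)
Output shape: (2, 22, 311, 379)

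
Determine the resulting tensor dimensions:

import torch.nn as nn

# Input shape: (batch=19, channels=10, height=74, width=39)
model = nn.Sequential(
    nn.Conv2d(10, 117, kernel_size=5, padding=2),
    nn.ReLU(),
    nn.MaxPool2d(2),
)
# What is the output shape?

Input shape: (19, 10, 74, 39)
  -> after Conv2d: (19, 117, 74, 39)
  -> after ReLU: (19, 117, 74, 39)
Output shape: (19, 117, 37, 19)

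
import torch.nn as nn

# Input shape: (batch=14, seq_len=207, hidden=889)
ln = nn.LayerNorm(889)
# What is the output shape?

Input shape: (14, 207, 889)
Output shape: (14, 207, 889)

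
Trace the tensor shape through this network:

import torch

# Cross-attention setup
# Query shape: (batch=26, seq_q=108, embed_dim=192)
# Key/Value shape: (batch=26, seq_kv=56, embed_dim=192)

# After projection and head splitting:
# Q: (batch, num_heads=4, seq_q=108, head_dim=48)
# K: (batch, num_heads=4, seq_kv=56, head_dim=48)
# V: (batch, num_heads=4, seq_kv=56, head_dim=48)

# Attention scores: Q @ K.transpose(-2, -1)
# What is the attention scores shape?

Input shape: (26, 108, 192)
Output shape: (26, 4, 108, 56)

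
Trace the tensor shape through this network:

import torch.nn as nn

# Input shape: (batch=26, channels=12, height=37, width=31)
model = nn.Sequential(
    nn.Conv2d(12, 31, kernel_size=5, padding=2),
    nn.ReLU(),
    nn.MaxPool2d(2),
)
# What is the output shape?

Input shape: (26, 12, 37, 31)
  -> after Conv2d: (26, 31, 37, 31)
  -> after ReLU: (26, 31, 37, 31)
Output shape: (26, 31, 18, 15)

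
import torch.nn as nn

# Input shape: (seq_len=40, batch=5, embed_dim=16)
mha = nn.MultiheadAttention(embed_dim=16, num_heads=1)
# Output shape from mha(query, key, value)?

Input shape: (40, 5, 16)
Output shape: (40, 5, 16)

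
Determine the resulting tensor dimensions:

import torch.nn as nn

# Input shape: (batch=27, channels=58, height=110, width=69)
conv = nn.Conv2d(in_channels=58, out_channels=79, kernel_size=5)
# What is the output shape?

Input shape: (27, 58, 110, 69)
Output shape: (27, 79, 106, 65)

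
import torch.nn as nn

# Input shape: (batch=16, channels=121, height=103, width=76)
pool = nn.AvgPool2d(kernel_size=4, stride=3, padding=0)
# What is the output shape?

Input shape: (16, 121, 103, 76)
Output shape: (16, 121, 34, 25)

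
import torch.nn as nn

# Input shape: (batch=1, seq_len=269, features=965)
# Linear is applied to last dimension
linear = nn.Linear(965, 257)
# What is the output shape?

Input shape: (1, 269, 965)
Output shape: (1, 269, 257)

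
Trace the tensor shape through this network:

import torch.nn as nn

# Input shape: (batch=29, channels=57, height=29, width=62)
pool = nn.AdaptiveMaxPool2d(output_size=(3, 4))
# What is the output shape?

Input shape: (29, 57, 29, 62)
Output shape: (29, 57, 3, 4)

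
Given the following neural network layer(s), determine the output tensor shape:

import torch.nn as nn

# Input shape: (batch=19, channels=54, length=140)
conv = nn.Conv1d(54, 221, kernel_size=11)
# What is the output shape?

Input shape: (19, 54, 140)
Output shape: (19, 221, 130)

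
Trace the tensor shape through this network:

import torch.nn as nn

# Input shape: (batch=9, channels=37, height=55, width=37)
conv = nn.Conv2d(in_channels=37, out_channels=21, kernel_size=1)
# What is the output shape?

Input shape: (9, 37, 55, 37)
Output shape: (9, 21, 55, 37)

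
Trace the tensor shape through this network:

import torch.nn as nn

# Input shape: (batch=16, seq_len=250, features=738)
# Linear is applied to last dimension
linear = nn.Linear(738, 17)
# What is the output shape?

Input shape: (16, 250, 738)
Output shape: (16, 250, 17)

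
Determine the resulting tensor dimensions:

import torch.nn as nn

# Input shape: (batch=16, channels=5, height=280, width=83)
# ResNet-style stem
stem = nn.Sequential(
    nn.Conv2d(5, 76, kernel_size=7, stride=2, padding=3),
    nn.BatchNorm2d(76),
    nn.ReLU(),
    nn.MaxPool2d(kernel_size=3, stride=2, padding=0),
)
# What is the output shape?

Input shape: (16, 5, 280, 83)
  -> after Conv2d 7x7 stride=2: (16, 76, 140, 42)
Output shape: (16, 76, 69, 20)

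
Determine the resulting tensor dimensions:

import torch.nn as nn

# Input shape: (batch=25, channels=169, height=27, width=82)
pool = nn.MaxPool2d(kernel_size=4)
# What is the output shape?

Input shape: (25, 169, 27, 82)
Output shape: (25, 169, 6, 20)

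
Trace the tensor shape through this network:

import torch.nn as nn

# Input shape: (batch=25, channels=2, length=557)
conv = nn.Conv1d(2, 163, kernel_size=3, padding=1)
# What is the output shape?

Input shape: (25, 2, 557)
Output shape: (25, 163, 557)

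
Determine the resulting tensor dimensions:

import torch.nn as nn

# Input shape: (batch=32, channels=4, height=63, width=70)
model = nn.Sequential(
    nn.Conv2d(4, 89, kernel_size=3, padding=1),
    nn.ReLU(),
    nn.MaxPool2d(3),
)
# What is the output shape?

Input shape: (32, 4, 63, 70)
  -> after Conv2d: (32, 89, 63, 70)
  -> after ReLU: (32, 89, 63, 70)
Output shape: (32, 89, 21, 23)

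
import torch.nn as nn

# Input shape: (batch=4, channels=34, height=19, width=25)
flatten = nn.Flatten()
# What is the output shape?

Input shape: (4, 34, 19, 25)
Output shape: (4, 16150)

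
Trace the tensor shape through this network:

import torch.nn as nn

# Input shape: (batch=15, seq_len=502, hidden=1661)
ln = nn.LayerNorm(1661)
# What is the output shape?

Input shape: (15, 502, 1661)
Output shape: (15, 502, 1661)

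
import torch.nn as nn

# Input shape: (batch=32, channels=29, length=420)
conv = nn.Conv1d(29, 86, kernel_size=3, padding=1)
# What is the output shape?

Input shape: (32, 29, 420)
Output shape: (32, 86, 420)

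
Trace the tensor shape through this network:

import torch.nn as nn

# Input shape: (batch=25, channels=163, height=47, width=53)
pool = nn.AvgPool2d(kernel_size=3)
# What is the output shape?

Input shape: (25, 163, 47, 53)
Output shape: (25, 163, 15, 17)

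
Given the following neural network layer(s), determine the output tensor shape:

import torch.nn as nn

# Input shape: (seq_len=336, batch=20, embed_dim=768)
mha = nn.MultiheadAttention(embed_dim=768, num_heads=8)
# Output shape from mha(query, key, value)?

Input shape: (336, 20, 768)
Output shape: (336, 20, 768)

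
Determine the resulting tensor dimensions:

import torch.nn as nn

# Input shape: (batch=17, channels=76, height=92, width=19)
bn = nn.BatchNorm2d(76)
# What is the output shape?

Input shape: (17, 76, 92, 19)
Output shape: (17, 76, 92, 19)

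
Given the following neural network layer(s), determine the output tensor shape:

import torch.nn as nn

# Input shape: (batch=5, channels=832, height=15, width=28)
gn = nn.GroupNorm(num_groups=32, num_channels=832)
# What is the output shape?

Input shape: (5, 832, 15, 28)
Output shape: (5, 832, 15, 28)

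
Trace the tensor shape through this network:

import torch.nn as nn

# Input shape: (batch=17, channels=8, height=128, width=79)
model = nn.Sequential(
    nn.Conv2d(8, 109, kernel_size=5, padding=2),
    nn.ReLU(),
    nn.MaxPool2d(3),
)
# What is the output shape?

Input shape: (17, 8, 128, 79)
  -> after Conv2d: (17, 109, 128, 79)
  -> after ReLU: (17, 109, 128, 79)
Output shape: (17, 109, 42, 26)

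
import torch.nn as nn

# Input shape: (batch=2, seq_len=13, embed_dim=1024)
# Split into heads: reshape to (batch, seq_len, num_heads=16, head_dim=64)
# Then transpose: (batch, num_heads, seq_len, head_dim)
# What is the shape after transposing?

Input shape: (2, 13, 1024)
  -> after reshape: (2, 13, 16, 64)
Output shape: (2, 16, 13, 64)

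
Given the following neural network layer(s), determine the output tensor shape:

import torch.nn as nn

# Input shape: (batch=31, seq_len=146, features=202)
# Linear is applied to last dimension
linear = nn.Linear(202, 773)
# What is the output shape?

Input shape: (31, 146, 202)
Output shape: (31, 146, 773)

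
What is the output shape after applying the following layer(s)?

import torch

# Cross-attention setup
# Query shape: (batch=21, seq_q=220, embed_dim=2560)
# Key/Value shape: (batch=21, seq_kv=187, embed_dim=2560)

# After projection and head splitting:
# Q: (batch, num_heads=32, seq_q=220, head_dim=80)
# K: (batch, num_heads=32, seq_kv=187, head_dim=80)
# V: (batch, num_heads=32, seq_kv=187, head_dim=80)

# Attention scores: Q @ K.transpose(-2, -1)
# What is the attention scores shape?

Input shape: (21, 220, 2560)
Output shape: (21, 32, 220, 187)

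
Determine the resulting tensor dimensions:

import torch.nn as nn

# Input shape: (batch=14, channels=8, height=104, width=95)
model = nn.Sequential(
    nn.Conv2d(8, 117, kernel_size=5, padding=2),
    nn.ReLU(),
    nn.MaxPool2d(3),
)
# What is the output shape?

Input shape: (14, 8, 104, 95)
  -> after Conv2d: (14, 117, 104, 95)
  -> after ReLU: (14, 117, 104, 95)
Output shape: (14, 117, 34, 31)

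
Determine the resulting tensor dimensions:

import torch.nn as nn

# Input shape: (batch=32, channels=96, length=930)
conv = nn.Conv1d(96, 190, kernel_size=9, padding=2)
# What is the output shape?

Input shape: (32, 96, 930)
Output shape: (32, 190, 926)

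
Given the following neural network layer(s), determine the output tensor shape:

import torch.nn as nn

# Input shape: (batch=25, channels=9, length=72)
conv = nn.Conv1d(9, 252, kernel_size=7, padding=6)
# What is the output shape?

Input shape: (25, 9, 72)
Output shape: (25, 252, 78)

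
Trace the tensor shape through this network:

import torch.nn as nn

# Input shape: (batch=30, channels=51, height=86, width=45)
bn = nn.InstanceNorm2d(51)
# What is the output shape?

Input shape: (30, 51, 86, 45)
Output shape: (30, 51, 86, 45)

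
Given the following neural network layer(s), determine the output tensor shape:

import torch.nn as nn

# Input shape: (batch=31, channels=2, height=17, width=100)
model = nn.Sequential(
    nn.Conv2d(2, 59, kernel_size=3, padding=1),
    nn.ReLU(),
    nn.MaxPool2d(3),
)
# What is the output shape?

Input shape: (31, 2, 17, 100)
  -> after Conv2d: (31, 59, 17, 100)
  -> after ReLU: (31, 59, 17, 100)
Output shape: (31, 59, 5, 33)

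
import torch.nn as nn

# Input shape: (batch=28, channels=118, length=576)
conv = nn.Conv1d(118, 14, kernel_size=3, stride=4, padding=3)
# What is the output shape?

Input shape: (28, 118, 576)
Output shape: (28, 14, 145)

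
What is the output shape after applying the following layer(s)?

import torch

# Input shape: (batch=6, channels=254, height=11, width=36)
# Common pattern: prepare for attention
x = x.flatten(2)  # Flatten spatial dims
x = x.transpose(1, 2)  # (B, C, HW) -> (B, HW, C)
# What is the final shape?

Input shape: (6, 254, 11, 36)
  -> after flatten(2): (6, 254, 396)
Output shape: (6, 396, 254)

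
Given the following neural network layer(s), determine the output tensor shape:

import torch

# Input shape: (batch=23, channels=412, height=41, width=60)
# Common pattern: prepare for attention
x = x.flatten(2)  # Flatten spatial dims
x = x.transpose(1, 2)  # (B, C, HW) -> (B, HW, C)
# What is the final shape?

Input shape: (23, 412, 41, 60)
  -> after flatten(2): (23, 412, 2460)
Output shape: (23, 2460, 412)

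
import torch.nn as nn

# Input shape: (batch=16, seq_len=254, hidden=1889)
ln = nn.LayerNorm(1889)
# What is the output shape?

Input shape: (16, 254, 1889)
Output shape: (16, 254, 1889)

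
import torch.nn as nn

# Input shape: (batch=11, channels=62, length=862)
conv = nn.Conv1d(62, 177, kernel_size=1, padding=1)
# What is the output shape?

Input shape: (11, 62, 862)
Output shape: (11, 177, 864)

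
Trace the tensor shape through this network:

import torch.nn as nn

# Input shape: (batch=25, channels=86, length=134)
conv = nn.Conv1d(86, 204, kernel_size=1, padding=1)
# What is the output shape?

Input shape: (25, 86, 134)
Output shape: (25, 204, 136)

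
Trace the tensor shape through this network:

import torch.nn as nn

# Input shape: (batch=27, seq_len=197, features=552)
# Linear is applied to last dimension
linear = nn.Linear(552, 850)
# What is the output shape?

Input shape: (27, 197, 552)
Output shape: (27, 197, 850)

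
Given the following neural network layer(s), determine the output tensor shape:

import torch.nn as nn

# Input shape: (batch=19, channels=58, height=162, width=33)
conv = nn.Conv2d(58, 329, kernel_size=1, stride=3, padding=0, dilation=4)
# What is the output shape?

Input shape: (19, 58, 162, 33)
Output shape: (19, 329, 54, 11)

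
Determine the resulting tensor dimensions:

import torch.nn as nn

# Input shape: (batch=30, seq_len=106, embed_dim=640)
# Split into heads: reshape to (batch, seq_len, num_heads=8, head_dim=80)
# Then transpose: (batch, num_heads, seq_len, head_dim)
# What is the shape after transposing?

Input shape: (30, 106, 640)
  -> after reshape: (30, 106, 8, 80)
Output shape: (30, 8, 106, 80)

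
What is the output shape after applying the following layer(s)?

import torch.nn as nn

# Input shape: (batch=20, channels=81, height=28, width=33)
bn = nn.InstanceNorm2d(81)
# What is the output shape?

Input shape: (20, 81, 28, 33)
Output shape: (20, 81, 28, 33)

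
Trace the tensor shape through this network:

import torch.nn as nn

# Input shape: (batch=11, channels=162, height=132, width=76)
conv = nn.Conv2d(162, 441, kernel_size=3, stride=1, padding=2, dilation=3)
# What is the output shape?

Input shape: (11, 162, 132, 76)
Output shape: (11, 441, 130, 74)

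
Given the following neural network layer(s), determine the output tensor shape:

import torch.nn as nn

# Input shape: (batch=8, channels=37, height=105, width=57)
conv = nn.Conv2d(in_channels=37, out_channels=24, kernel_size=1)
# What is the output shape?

Input shape: (8, 37, 105, 57)
Output shape: (8, 24, 105, 57)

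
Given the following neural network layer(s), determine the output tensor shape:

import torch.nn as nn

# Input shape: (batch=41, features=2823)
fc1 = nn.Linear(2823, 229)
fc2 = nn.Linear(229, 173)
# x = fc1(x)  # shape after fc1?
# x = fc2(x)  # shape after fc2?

Input shape: (41, 2823)
  -> after fc1: (41, 229)
Output shape: (41, 173)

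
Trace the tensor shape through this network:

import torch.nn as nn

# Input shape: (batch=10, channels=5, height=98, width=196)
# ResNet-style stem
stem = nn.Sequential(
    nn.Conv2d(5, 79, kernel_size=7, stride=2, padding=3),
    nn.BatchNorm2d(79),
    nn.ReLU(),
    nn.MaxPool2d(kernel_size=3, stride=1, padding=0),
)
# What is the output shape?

Input shape: (10, 5, 98, 196)
  -> after Conv2d 7x7 stride=2: (10, 79, 49, 98)
Output shape: (10, 79, 47, 96)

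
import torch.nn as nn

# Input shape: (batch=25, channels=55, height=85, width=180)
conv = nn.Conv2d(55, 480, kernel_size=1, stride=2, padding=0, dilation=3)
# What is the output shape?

Input shape: (25, 55, 85, 180)
Output shape: (25, 480, 43, 90)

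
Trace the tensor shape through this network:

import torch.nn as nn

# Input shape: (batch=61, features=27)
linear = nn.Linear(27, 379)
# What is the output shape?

Input shape: (61, 27)
Output shape: (61, 379)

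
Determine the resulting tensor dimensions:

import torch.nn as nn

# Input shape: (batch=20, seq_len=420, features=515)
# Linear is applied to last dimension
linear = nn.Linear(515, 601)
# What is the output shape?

Input shape: (20, 420, 515)
Output shape: (20, 420, 601)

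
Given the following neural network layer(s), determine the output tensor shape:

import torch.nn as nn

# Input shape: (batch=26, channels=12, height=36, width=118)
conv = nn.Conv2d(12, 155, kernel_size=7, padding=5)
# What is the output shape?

Input shape: (26, 12, 36, 118)
Output shape: (26, 155, 40, 122)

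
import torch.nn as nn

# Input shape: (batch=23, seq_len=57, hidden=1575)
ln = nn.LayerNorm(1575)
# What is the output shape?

Input shape: (23, 57, 1575)
Output shape: (23, 57, 1575)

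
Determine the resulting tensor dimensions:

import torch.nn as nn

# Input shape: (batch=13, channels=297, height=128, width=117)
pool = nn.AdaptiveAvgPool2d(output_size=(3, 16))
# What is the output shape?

Input shape: (13, 297, 128, 117)
Output shape: (13, 297, 3, 16)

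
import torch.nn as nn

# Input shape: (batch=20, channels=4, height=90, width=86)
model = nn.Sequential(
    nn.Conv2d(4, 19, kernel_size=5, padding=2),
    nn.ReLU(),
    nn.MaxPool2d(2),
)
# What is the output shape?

Input shape: (20, 4, 90, 86)
  -> after Conv2d: (20, 19, 90, 86)
  -> after ReLU: (20, 19, 90, 86)
Output shape: (20, 19, 45, 43)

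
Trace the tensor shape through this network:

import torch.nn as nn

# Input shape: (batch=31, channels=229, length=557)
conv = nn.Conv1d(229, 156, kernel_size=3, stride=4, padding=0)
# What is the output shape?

Input shape: (31, 229, 557)
Output shape: (31, 156, 139)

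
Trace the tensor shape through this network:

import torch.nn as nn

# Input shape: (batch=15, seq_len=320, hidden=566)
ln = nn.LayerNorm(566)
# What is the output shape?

Input shape: (15, 320, 566)
Output shape: (15, 320, 566)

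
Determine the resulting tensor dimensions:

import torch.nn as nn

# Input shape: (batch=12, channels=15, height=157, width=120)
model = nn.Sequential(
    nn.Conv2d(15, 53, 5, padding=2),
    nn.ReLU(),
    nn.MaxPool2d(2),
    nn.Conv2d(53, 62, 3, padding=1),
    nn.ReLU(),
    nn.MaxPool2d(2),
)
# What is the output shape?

Input shape: (12, 15, 157, 120)
  -> after first Conv2d: (12, 53, 157, 120)
  -> after first MaxPool2d: (12, 53, 78, 60)
  -> after second Conv2d: (12, 62, 78, 60)
Output shape: (12, 62, 39, 30)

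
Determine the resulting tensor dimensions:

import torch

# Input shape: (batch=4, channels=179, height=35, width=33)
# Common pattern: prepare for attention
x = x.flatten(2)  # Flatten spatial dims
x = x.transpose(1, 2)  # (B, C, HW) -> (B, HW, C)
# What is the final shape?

Input shape: (4, 179, 35, 33)
  -> after flatten(2): (4, 179, 1155)
Output shape: (4, 1155, 179)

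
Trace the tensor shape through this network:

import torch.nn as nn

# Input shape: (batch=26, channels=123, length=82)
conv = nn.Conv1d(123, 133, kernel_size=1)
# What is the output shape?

Input shape: (26, 123, 82)
Output shape: (26, 133, 82)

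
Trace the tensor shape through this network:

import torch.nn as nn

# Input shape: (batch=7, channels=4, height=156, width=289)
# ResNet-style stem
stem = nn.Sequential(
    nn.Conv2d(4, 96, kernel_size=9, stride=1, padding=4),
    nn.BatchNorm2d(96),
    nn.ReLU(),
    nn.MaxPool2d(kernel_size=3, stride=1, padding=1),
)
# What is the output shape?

Input shape: (7, 4, 156, 289)
  -> after Conv2d 9x9 stride=1: (7, 96, 156, 289)
Output shape: (7, 96, 156, 289)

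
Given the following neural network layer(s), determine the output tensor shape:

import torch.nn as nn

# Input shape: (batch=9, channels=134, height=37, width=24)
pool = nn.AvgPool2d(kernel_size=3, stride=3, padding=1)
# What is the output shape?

Input shape: (9, 134, 37, 24)
Output shape: (9, 134, 13, 8)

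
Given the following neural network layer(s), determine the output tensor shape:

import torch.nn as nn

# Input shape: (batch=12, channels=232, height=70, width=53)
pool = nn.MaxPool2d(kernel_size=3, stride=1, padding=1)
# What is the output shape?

Input shape: (12, 232, 70, 53)
Output shape: (12, 232, 70, 53)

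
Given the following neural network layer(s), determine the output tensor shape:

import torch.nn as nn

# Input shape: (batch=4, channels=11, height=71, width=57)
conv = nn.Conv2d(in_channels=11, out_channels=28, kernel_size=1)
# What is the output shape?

Input shape: (4, 11, 71, 57)
Output shape: (4, 28, 71, 57)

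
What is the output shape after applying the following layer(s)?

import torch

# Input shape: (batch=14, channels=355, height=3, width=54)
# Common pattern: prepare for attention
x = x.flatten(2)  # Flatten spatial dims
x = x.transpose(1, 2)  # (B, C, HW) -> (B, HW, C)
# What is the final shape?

Input shape: (14, 355, 3, 54)
  -> after flatten(2): (14, 355, 162)
Output shape: (14, 162, 355)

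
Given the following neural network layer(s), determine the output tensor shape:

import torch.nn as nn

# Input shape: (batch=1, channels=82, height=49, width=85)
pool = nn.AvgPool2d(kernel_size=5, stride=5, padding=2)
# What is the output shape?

Input shape: (1, 82, 49, 85)
Output shape: (1, 82, 10, 17)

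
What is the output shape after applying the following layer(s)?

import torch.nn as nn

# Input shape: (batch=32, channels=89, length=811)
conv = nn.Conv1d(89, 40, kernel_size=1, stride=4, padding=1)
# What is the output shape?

Input shape: (32, 89, 811)
Output shape: (32, 40, 204)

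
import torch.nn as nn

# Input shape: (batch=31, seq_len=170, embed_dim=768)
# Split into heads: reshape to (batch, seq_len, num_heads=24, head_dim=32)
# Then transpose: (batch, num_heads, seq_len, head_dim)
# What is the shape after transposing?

Input shape: (31, 170, 768)
  -> after reshape: (31, 170, 24, 32)
Output shape: (31, 24, 170, 32)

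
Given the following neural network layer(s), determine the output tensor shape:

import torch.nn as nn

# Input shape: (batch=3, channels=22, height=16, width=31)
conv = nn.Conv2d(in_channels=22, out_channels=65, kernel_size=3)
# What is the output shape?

Input shape: (3, 22, 16, 31)
Output shape: (3, 65, 14, 29)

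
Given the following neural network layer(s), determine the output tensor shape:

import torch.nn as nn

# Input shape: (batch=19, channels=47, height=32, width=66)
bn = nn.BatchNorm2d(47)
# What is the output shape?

Input shape: (19, 47, 32, 66)
Output shape: (19, 47, 32, 66)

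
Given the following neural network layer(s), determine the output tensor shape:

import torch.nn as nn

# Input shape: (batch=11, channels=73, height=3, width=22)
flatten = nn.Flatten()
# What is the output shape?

Input shape: (11, 73, 3, 22)
Output shape: (11, 4818)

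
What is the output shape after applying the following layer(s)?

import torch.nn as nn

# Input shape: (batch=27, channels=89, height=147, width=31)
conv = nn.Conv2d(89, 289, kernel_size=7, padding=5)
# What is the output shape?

Input shape: (27, 89, 147, 31)
Output shape: (27, 289, 151, 35)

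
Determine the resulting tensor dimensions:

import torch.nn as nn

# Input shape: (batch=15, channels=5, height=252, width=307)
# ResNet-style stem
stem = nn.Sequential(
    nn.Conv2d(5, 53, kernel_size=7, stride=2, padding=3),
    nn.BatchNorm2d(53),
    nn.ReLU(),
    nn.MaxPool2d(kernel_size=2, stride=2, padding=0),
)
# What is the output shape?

Input shape: (15, 5, 252, 307)
  -> after Conv2d 7x7 stride=2: (15, 53, 126, 154)
Output shape: (15, 53, 63, 77)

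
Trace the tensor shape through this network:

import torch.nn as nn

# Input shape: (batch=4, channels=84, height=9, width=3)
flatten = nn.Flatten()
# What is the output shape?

Input shape: (4, 84, 9, 3)
Output shape: (4, 2268)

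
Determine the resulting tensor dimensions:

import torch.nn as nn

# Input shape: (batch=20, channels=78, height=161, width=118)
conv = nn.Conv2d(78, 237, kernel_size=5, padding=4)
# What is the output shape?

Input shape: (20, 78, 161, 118)
Output shape: (20, 237, 165, 122)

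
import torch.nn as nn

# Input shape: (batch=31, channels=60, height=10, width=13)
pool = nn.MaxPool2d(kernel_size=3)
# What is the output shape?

Input shape: (31, 60, 10, 13)
Output shape: (31, 60, 3, 4)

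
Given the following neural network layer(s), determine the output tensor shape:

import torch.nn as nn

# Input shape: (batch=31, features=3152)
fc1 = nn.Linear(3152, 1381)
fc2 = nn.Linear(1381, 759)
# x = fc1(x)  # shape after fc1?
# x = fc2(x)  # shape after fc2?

Input shape: (31, 3152)
  -> after fc1: (31, 1381)
Output shape: (31, 759)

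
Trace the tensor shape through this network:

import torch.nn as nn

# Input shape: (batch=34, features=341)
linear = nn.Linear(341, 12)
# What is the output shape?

Input shape: (34, 341)
Output shape: (34, 12)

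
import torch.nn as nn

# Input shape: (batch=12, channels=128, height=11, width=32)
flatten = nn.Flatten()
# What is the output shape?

Input shape: (12, 128, 11, 32)
Output shape: (12, 45056)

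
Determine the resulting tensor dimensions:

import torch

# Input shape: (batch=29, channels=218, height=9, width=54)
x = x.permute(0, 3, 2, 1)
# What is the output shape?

Input shape: (29, 218, 9, 54)
Output shape: (29, 54, 9, 218)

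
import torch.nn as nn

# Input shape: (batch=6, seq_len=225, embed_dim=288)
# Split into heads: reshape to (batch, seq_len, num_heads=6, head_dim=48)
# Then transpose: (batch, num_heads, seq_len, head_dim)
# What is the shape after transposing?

Input shape: (6, 225, 288)
  -> after reshape: (6, 225, 6, 48)
Output shape: (6, 6, 225, 48)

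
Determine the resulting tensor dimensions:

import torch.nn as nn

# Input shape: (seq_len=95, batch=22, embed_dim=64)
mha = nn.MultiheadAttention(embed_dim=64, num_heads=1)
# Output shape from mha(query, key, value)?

Input shape: (95, 22, 64)
Output shape: (95, 22, 64)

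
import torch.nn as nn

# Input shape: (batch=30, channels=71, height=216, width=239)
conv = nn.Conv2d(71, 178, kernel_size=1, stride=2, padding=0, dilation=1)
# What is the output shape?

Input shape: (30, 71, 216, 239)
Output shape: (30, 178, 108, 120)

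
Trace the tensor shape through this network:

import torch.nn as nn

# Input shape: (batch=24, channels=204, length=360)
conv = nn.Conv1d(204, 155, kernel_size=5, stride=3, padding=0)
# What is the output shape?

Input shape: (24, 204, 360)
Output shape: (24, 155, 119)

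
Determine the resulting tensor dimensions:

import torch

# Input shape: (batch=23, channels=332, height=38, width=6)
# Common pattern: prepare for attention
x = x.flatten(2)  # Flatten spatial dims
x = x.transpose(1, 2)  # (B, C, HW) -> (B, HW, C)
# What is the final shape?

Input shape: (23, 332, 38, 6)
  -> after flatten(2): (23, 332, 228)
Output shape: (23, 228, 332)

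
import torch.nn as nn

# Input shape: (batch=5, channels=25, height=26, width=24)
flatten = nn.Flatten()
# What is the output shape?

Input shape: (5, 25, 26, 24)
Output shape: (5, 15600)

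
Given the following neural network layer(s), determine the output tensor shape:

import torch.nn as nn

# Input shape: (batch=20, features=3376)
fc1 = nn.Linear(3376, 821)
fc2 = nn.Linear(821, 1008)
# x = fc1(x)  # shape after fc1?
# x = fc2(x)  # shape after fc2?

Input shape: (20, 3376)
  -> after fc1: (20, 821)
Output shape: (20, 1008)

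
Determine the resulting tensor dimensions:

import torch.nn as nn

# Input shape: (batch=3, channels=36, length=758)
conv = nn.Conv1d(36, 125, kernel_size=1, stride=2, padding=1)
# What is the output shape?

Input shape: (3, 36, 758)
Output shape: (3, 125, 380)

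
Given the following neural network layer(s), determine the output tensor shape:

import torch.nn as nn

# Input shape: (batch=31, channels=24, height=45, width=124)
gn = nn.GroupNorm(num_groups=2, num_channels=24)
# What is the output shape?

Input shape: (31, 24, 45, 124)
Output shape: (31, 24, 45, 124)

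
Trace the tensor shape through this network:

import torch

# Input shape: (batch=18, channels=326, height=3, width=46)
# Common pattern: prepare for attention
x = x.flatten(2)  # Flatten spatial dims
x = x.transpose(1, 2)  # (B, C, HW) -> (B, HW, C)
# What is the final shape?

Input shape: (18, 326, 3, 46)
  -> after flatten(2): (18, 326, 138)
Output shape: (18, 138, 326)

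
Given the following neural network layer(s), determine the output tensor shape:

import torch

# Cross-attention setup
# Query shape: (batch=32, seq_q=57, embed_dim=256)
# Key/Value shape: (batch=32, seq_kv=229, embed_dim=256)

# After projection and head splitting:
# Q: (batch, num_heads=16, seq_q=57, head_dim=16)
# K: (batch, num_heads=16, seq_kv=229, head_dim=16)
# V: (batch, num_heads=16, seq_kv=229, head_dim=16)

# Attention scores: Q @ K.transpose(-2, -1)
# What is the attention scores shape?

Input shape: (32, 57, 256)
Output shape: (32, 16, 57, 229)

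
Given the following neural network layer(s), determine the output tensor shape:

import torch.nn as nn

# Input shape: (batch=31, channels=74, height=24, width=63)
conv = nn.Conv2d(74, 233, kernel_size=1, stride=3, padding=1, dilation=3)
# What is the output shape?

Input shape: (31, 74, 24, 63)
Output shape: (31, 233, 9, 22)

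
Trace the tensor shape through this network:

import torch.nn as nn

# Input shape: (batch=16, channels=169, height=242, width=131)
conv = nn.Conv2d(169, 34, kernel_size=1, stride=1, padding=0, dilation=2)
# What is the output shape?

Input shape: (16, 169, 242, 131)
Output shape: (16, 34, 242, 131)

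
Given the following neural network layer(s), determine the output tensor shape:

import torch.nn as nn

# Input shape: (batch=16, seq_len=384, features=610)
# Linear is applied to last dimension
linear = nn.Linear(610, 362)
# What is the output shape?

Input shape: (16, 384, 610)
Output shape: (16, 384, 362)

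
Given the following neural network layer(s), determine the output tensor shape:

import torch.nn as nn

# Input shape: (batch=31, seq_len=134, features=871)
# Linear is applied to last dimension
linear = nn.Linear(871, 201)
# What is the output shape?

Input shape: (31, 134, 871)
Output shape: (31, 134, 201)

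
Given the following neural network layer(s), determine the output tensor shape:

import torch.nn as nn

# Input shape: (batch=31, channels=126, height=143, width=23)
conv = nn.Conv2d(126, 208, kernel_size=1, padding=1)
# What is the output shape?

Input shape: (31, 126, 143, 23)
Output shape: (31, 208, 145, 25)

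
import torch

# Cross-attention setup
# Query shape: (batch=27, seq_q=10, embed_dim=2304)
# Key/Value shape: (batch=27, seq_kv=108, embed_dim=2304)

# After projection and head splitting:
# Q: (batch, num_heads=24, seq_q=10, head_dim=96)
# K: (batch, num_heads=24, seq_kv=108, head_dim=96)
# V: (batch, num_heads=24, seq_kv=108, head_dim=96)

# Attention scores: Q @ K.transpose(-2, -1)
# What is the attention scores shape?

Input shape: (27, 10, 2304)
Output shape: (27, 24, 10, 108)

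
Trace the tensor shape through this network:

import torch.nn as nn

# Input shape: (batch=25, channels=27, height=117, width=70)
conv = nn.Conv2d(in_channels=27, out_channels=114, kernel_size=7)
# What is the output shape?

Input shape: (25, 27, 117, 70)
Output shape: (25, 114, 111, 64)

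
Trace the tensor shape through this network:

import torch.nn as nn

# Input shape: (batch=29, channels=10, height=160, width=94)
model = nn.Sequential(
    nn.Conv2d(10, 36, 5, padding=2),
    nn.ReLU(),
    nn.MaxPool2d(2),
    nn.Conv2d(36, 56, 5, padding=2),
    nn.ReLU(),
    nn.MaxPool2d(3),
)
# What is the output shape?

Input shape: (29, 10, 160, 94)
  -> after first Conv2d: (29, 36, 160, 94)
  -> after first MaxPool2d: (29, 36, 80, 47)
  -> after second Conv2d: (29, 56, 80, 47)
Output shape: (29, 56, 26, 15)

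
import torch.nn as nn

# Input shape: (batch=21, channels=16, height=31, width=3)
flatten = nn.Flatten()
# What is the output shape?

Input shape: (21, 16, 31, 3)
Output shape: (21, 1488)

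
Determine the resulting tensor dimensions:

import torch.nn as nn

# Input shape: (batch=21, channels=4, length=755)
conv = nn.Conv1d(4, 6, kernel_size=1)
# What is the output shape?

Input shape: (21, 4, 755)
Output shape: (21, 6, 755)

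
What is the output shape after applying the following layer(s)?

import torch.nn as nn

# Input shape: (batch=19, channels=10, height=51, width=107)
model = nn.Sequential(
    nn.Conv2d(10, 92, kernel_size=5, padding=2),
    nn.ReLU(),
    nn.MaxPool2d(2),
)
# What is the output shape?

Input shape: (19, 10, 51, 107)
  -> after Conv2d: (19, 92, 51, 107)
  -> after ReLU: (19, 92, 51, 107)
Output shape: (19, 92, 25, 53)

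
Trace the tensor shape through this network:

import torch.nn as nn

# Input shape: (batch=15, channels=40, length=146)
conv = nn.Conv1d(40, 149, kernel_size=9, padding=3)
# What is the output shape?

Input shape: (15, 40, 146)
Output shape: (15, 149, 144)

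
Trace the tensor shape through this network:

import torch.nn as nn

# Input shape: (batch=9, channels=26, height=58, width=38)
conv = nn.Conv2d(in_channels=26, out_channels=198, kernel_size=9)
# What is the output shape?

Input shape: (9, 26, 58, 38)
Output shape: (9, 198, 50, 30)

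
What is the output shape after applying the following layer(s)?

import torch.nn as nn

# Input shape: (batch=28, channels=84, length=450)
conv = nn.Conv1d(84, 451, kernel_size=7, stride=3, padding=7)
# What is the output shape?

Input shape: (28, 84, 450)
Output shape: (28, 451, 153)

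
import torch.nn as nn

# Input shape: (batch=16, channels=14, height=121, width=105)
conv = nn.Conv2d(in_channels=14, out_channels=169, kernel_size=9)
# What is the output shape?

Input shape: (16, 14, 121, 105)
Output shape: (16, 169, 113, 97)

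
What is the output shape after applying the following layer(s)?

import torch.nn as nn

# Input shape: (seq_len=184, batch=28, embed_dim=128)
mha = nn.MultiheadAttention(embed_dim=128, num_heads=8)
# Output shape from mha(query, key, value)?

Input shape: (184, 28, 128)
Output shape: (184, 28, 128)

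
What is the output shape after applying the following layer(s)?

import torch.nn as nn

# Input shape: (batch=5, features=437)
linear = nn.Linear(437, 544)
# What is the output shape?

Input shape: (5, 437)
Output shape: (5, 544)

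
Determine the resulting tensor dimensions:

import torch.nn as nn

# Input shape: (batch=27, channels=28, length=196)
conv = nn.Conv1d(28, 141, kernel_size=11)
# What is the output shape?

Input shape: (27, 28, 196)
Output shape: (27, 141, 186)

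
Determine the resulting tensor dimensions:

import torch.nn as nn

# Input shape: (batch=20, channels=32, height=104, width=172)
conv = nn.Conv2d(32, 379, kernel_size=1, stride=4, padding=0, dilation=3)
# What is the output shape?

Input shape: (20, 32, 104, 172)
Output shape: (20, 379, 26, 43)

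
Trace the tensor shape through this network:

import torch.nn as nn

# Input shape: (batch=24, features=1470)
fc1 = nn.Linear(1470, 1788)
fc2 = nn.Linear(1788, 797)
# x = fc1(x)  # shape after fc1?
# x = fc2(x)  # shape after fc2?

Input shape: (24, 1470)
  -> after fc1: (24, 1788)
Output shape: (24, 797)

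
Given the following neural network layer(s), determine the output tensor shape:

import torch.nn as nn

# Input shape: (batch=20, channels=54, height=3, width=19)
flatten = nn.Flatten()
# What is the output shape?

Input shape: (20, 54, 3, 19)
Output shape: (20, 3078)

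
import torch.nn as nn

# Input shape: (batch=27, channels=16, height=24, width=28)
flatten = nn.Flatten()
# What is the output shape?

Input shape: (27, 16, 24, 28)
Output shape: (27, 10752)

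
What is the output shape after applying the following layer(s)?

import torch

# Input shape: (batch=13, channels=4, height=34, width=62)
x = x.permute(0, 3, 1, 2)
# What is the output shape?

Input shape: (13, 4, 34, 62)
Output shape: (13, 62, 4, 34)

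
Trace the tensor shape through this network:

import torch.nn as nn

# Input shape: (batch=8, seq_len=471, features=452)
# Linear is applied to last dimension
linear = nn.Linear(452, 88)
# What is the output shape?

Input shape: (8, 471, 452)
Output shape: (8, 471, 88)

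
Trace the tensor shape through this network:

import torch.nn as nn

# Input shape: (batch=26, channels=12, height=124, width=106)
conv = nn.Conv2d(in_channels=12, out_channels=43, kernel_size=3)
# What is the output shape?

Input shape: (26, 12, 124, 106)
Output shape: (26, 43, 122, 104)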